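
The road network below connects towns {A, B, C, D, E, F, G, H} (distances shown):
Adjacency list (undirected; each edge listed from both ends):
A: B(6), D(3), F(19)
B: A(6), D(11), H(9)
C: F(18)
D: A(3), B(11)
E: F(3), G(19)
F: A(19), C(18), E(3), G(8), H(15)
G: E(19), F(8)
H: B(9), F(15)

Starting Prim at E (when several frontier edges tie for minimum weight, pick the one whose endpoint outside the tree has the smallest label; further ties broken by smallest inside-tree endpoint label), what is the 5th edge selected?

A-B

Grow the tree from E using Prim:
Step 1: frontier [E—F 3, E—G 19] → take E—F (3); add F.
Step 2: frontier [E—G 19, F—G 8, F—H 15, C—F 18, A—F 19] → take F—G (8); add G.
Step 3: frontier [F—H 15, C—F 18, A—F 19] → take F—H (15); add H.
Step 4: frontier [C—F 18, A—F 19, B—H 9] → take B—H (9); add B.
Step 5: frontier [A—B 6, B—D 11, C—F 18, A—F 19] → take A—B (6); add A.
Step 6: frontier [A—D 3, B—D 11, C—F 18] → take A—D (3); add D.
Step 7: frontier [C—F 18] → take C—F (18); add C.
The 5th edge added is A—B.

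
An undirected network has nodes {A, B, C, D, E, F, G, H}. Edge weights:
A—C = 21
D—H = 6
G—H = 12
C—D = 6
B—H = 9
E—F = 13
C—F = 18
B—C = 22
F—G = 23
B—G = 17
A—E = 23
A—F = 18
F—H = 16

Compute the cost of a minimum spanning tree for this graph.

80

Sort edges by weight, then run Kruskal:
C—D (6): add — endpoints in different components.
D—H (6): add — endpoints in different components.
B—H (9): add — endpoints in different components.
G—H (12): add — endpoints in different components.
E—F (13): add — endpoints in different components.
F—H (16): add — endpoints in different components.
B—G (17): skip — B and G already connected.
A—F (18): add — endpoints in different components.
MST edges: C—D, D—H, B—H, G—H, E—F, F—H, A—F; total weight 6+6+9+12+13+16+18 = 80.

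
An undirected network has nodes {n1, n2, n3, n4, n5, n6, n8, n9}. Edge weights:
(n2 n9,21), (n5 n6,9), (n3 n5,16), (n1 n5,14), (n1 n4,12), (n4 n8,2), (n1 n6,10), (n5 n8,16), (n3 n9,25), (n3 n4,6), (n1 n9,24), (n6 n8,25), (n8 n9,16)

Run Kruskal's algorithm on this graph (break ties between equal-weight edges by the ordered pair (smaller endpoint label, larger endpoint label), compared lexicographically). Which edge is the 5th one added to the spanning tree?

n1-n4

Kruskal's algorithm — process edges by increasing weight (ties by edge label):
n4 n8 (2): add — endpoints in different components.
n3 n4 (6): add — endpoints in different components.
n5 n6 (9): add — endpoints in different components.
n1 n6 (10): add — endpoints in different components.
n1 n4 (12): add — endpoints in different components.
n1 n5 (14): skip — n1 and n5 already connected.
n3 n5 (16): skip — n3 and n5 already connected.
n5 n8 (16): skip — n8 and n5 already connected.
n8 n9 (16): add — endpoints in different components.
n2 n9 (21): add — endpoints in different components.
The 5th edge added is n1 n4.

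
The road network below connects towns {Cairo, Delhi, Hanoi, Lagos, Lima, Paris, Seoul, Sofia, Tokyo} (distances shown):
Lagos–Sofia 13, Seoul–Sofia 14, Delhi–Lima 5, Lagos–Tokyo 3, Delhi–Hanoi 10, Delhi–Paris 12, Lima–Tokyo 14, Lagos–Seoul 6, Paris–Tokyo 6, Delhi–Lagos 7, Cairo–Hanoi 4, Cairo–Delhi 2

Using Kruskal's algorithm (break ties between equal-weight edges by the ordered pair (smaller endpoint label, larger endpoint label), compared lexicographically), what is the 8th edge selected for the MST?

Kruskal's algorithm — process edges by increasing weight (ties by edge label):
Cairo–Delhi (2): add — endpoints in different components.
Lagos–Tokyo (3): add — endpoints in different components.
Cairo–Hanoi (4): add — endpoints in different components.
Delhi–Lima (5): add — endpoints in different components.
Lagos–Seoul (6): add — endpoints in different components.
Paris–Tokyo (6): add — endpoints in different components.
Delhi–Lagos (7): add — endpoints in different components.
Delhi–Hanoi (10): skip — Hanoi and Delhi already connected.
Delhi–Paris (12): skip — Delhi and Paris already connected.
Lagos–Sofia (13): add — endpoints in different components.
The 8th edge added is Lagos–Sofia.

Lagos-Sofia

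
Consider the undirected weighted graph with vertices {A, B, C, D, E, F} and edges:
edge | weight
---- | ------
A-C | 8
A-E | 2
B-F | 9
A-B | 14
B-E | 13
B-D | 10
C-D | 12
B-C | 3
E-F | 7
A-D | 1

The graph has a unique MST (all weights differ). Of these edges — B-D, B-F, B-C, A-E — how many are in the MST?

2

Kruskal's algorithm — process edges by increasing weight (ties by edge label):
A-D (1): add. Components now {A,D} {B} {C} {E} {F}
A-E (2): add. Components now {A,D,E} {B} {C} {F}
B-C (3): add. Components now {A,D,E} {B,C} {F}
E-F (7): add. Components now {A,D,E,F} {B,C}
A-C (8): add. Components now {A,B,C,D,E,F}
MST edge set: {A-D, A-E, B-C, E-F, A-C}.
Of the listed edges, {B-C, A-E} are in the MST → 2.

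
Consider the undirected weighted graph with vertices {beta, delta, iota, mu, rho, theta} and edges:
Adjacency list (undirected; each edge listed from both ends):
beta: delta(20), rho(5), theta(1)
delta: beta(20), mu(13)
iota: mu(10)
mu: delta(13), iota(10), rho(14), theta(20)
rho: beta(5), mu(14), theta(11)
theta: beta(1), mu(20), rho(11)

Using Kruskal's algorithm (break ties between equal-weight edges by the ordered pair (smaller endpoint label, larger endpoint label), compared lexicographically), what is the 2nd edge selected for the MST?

Sort edges by weight, then run Kruskal:
beta–theta (1): add — endpoints in different components.
beta–rho (5): add — endpoints in different components.
iota–mu (10): add — endpoints in different components.
rho–theta (11): skip — theta and rho already connected.
delta–mu (13): add — endpoints in different components.
mu–rho (14): add — endpoints in different components.
The 2nd edge added is beta–rho.

beta-rho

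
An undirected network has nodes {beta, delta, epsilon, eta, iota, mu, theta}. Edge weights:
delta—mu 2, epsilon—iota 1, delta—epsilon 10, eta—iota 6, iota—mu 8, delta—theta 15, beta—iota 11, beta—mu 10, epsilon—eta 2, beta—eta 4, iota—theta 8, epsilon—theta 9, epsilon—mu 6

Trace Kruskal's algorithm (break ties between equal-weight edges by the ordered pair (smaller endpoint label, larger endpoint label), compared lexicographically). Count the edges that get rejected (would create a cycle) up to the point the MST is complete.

2

Kruskal: consider edges lightest-first.
epsilon—iota (1): add — endpoints in different components.
delta—mu (2): add — endpoints in different components.
epsilon—eta (2): add — endpoints in different components.
beta—eta (4): add — endpoints in different components.
epsilon—mu (6): add — endpoints in different components.
eta—iota (6): skip — iota and eta already connected.
iota—mu (8): skip — iota and mu already connected.
iota—theta (8): add — endpoints in different components.
Edges rejected before the tree was complete: 2.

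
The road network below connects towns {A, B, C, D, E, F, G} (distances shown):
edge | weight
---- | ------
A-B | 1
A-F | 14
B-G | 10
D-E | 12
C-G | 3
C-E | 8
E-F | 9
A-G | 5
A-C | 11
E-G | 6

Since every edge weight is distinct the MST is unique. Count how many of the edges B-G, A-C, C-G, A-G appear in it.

2

Kruskal's algorithm — process edges by increasing weight (ties by edge label):
A-B (1): add. Components now {A,B} {C} {D} {E} {F} {G}
C-G (3): add. Components now {A,B} {C,G} {D} {E} {F}
A-G (5): add. Components now {A,B,C,G} {D} {E} {F}
E-G (6): add. Components now {A,B,C,E,G} {D} {F}
C-E (8): skip — C and E already connected.
E-F (9): add. Components now {A,B,C,E,F,G} {D}
B-G (10): skip — B and G already connected.
A-C (11): skip — A and C already connected.
D-E (12): add. Components now {A,B,C,D,E,F,G}
MST edge set: {A-B, C-G, A-G, E-G, E-F, D-E}.
Of the listed edges, {C-G, A-G} are in the MST → 2.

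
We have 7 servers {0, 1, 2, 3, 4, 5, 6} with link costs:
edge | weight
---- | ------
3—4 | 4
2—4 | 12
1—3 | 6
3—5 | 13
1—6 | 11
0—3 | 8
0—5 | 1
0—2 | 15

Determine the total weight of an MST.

Sort edges by weight, then run Kruskal:
0—5 (1): add — endpoints in different components.
3—4 (4): add — endpoints in different components.
1—3 (6): add — endpoints in different components.
0—3 (8): add — endpoints in different components.
1—6 (11): add — endpoints in different components.
2—4 (12): add — endpoints in different components.
MST edges: 0—5, 3—4, 1—3, 0—3, 1—6, 2—4; total weight 1+4+6+8+11+12 = 42.

42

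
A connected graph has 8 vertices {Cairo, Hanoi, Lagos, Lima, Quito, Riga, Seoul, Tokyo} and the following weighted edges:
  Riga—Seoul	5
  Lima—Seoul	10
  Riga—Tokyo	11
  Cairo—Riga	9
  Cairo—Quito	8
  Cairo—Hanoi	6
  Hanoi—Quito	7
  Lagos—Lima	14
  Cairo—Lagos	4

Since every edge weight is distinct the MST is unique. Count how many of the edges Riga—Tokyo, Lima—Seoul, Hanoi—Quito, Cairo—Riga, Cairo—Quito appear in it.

4

Sort edges by weight, then run Kruskal:
Cairo—Lagos (4): add — endpoints in different components.
Riga—Seoul (5): add — endpoints in different components.
Cairo—Hanoi (6): add — endpoints in different components.
Hanoi—Quito (7): add — endpoints in different components.
Cairo—Quito (8): skip — Quito and Cairo already connected.
Cairo—Riga (9): add — endpoints in different components.
Lima—Seoul (10): add — endpoints in different components.
Riga—Tokyo (11): add — endpoints in different components.
MST edge set: {Cairo—Lagos, Riga—Seoul, Cairo—Hanoi, Hanoi—Quito, Cairo—Riga, Lima—Seoul, Riga—Tokyo}.
Of the listed edges, {Riga—Tokyo, Lima—Seoul, Hanoi—Quito, Cairo—Riga} are in the MST → 4.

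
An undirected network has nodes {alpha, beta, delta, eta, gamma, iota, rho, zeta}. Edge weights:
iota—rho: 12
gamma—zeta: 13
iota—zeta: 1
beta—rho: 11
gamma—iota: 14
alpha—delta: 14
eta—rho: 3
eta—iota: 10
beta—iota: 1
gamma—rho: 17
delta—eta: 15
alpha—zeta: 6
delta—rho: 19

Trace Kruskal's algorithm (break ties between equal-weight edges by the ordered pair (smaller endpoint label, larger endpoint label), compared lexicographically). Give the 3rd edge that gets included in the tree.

eta-rho

Kruskal's algorithm — process edges by increasing weight (ties by edge label):
beta—iota (1): add — endpoints in different components.
iota—zeta (1): add — endpoints in different components.
eta—rho (3): add — endpoints in different components.
alpha—zeta (6): add — endpoints in different components.
eta—iota (10): add — endpoints in different components.
beta—rho (11): skip — beta and rho already connected.
iota—rho (12): skip — iota and rho already connected.
gamma—zeta (13): add — endpoints in different components.
alpha—delta (14): add — endpoints in different components.
The 3rd edge added is eta—rho.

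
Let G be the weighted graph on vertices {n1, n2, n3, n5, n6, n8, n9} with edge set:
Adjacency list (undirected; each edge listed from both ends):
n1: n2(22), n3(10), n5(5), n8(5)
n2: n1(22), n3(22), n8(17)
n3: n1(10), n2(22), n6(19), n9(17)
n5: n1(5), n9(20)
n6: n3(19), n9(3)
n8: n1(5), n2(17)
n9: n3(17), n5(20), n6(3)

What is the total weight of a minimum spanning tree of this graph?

Prim's algorithm from n5:
Step 1: frontier [n1–n5 5, n5–n9 20] → take n1–n5 (5); add n1.
Step 2: frontier [n1–n8 5, n1–n3 10, n1–n2 22, n5–n9 20] → take n1–n8 (5); add n8.
Step 3: frontier [n1–n3 10, n1–n2 22, n5–n9 20, n2–n8 17] → take n1–n3 (10); add n3.
Step 4: frontier [n1–n2 22, n3–n9 17, n3–n6 19, n2–n3 22, n5–n9 20, n2–n8 17] → take n2–n8 (17); add n2.
Step 5: frontier [n3–n9 17, n3–n6 19, n5–n9 20] → take n3–n9 (17); add n9.
Step 6: frontier [n3–n6 19, n6–n9 3] → take n6–n9 (3); add n6.
MST edges: n1–n5, n1–n8, n1–n3, n2–n8, n3–n9, n6–n9; total weight 5+5+10+17+17+3 = 57.

57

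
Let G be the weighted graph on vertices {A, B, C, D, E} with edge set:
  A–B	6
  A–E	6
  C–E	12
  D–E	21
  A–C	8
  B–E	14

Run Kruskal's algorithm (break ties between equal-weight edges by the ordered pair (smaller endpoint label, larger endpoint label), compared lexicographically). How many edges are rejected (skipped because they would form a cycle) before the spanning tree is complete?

2

Kruskal: consider edges lightest-first.
A–B (6): add. Components now {A,B} {C} {D} {E}
A–E (6): add. Components now {A,B,E} {C} {D}
A–C (8): add. Components now {A,B,C,E} {D}
C–E (12): skip — C and E already connected.
B–E (14): skip — B and E already connected.
D–E (21): add. Components now {A,B,C,D,E}
Edges rejected before the tree was complete: 2.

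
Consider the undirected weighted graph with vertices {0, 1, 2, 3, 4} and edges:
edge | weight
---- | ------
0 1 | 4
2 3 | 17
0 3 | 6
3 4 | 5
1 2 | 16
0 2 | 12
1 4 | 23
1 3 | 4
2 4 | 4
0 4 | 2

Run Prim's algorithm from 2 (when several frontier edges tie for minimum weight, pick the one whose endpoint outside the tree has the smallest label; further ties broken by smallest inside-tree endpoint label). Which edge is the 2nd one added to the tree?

Prim, starting at 2.
Step 1: frontier [2 4 4, 0 2 12, 1 2 16, 2 3 17] → take 2 4 (4); add 4.
Step 2: frontier [0 2 12, 1 2 16, 2 3 17, 0 4 2, 3 4 5, 1 4 23] → take 0 4 (2); add 0.
Step 3: frontier [0 1 4, 0 3 6, 1 2 16, 2 3 17, 3 4 5, 1 4 23] → take 0 1 (4); add 1.
Step 4: frontier [0 3 6, 1 3 4, 2 3 17, 3 4 5] → take 1 3 (4); add 3.
The 2nd edge added is 0 4.

0-4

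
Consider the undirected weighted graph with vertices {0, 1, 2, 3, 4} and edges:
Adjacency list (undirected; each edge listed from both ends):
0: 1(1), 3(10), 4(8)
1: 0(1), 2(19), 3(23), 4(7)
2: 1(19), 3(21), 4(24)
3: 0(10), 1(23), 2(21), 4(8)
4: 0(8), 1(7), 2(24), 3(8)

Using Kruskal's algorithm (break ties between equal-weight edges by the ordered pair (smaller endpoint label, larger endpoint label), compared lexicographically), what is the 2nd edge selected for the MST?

Sort edges by weight, then run Kruskal:
0 1 (1): add — endpoints in different components.
1 4 (7): add — endpoints in different components.
0 4 (8): skip — 0 and 4 already connected.
3 4 (8): add — endpoints in different components.
0 3 (10): skip — 0 and 3 already connected.
1 2 (19): add — endpoints in different components.
The 2nd edge added is 1 4.

1-4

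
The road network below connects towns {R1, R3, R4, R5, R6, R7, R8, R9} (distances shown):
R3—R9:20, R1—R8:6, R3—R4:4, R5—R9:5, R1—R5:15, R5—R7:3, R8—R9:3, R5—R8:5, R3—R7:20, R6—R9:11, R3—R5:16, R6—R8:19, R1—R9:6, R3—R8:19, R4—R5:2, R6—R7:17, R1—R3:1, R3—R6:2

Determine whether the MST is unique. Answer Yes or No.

No

Kruskal: consider edges lightest-first.
R1—R3 (1): add — endpoints in different components.
R3—R6 (2): add — endpoints in different components.
R4—R5 (2): add — endpoints in different components.
R5—R7 (3): add — endpoints in different components.
R8—R9 (3): add — endpoints in different components.
R3—R4 (4): add — endpoints in different components.
R5—R8 (5): add — endpoints in different components.
Non-tree edge R5—R9 has weight 5, equal to the heaviest edge on its tree cycle — swapping gives another MST of the same weight. Not unique.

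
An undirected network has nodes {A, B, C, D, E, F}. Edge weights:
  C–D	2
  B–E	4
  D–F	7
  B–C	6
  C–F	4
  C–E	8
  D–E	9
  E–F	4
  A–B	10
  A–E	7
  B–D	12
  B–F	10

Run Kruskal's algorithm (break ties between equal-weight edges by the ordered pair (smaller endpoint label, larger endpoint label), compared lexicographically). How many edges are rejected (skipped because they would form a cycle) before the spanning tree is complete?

Sort edges by weight, then run Kruskal:
C–D (2): add — endpoints in different components.
B–E (4): add — endpoints in different components.
C–F (4): add — endpoints in different components.
E–F (4): add — endpoints in different components.
B–C (6): skip — B and C already connected.
A–E (7): add — endpoints in different components.
Edges rejected before the tree was complete: 1.

1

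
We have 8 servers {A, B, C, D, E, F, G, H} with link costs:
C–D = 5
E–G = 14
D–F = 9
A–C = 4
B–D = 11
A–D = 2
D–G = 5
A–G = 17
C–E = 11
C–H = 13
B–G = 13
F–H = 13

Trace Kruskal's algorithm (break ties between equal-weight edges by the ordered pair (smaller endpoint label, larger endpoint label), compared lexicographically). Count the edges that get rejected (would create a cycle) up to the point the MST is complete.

2

Kruskal's algorithm — process edges by increasing weight (ties by edge label):
A–D (2): add — endpoints in different components.
A–C (4): add — endpoints in different components.
C–D (5): skip — C and D already connected.
D–G (5): add — endpoints in different components.
D–F (9): add — endpoints in different components.
B–D (11): add — endpoints in different components.
C–E (11): add — endpoints in different components.
B–G (13): skip — B and G already connected.
C–H (13): add — endpoints in different components.
Edges rejected before the tree was complete: 2.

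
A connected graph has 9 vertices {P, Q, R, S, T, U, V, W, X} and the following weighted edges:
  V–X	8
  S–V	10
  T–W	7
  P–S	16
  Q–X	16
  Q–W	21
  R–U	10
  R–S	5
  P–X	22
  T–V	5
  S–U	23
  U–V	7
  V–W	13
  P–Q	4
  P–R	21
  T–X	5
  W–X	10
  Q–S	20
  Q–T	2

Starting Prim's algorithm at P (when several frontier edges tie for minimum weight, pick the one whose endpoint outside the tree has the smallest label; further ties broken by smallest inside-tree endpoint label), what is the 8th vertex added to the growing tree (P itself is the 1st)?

Prim's algorithm from P:
Step 1: cheapest edge leaving the tree is P–Q (4); add Q.
Step 2: cheapest edge leaving the tree is Q–T (2); add T.
Step 3: cheapest edge leaving the tree is T–V (5); add V.
Step 4: cheapest edge leaving the tree is T–X (5); add X.
Step 5: cheapest edge leaving the tree is U–V (7); add U.
Step 6: cheapest edge leaving the tree is T–W (7); add W.
Step 7: cheapest edge leaving the tree is R–U (10); add R.
Step 8: cheapest edge leaving the tree is R–S (5); add S.
Vertex order: P, Q, T, V, X, U, W, R, S. The 8th vertex is R.

R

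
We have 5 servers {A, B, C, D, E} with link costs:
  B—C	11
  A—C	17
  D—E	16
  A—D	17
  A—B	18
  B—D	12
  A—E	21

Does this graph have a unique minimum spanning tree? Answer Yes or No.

Sort edges by weight, then run Kruskal:
B—C (11): add — endpoints in different components.
B—D (12): add — endpoints in different components.
D—E (16): add — endpoints in different components.
A—C (17): add — endpoints in different components.
Non-tree edge A—D has weight 17, equal to the heaviest edge on its tree cycle — swapping gives another MST of the same weight. Not unique.

No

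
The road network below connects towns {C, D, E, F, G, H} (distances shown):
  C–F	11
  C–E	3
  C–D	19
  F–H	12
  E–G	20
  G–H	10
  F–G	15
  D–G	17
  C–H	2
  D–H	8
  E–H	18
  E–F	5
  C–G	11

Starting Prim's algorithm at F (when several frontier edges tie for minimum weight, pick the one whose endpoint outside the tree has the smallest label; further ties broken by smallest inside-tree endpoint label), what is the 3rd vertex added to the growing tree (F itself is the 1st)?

Grow the tree from F using Prim:
Step 1: cheapest edge leaving the tree is E–F (5); add E.
Step 2: cheapest edge leaving the tree is C–E (3); add C.
Step 3: cheapest edge leaving the tree is C–H (2); add H.
Step 4: cheapest edge leaving the tree is D–H (8); add D.
Step 5: cheapest edge leaving the tree is G–H (10); add G.
Vertex order: F, E, C, H, D, G. The 3rd vertex is C.

C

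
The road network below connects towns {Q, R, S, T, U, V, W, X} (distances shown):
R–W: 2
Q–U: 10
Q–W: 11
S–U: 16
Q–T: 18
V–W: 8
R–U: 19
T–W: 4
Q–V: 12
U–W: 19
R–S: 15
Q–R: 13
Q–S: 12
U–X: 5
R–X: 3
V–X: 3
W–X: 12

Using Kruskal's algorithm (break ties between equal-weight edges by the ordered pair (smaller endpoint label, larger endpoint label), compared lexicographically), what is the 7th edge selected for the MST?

Kruskal: consider edges lightest-first.
R–W (2): add — endpoints in different components.
R–X (3): add — endpoints in different components.
V–X (3): add — endpoints in different components.
T–W (4): add — endpoints in different components.
U–X (5): add — endpoints in different components.
V–W (8): skip — V and W already connected.
Q–U (10): add — endpoints in different components.
Q–W (11): skip — Q and W already connected.
Q–S (12): add — endpoints in different components.
The 7th edge added is Q–S.

Q-S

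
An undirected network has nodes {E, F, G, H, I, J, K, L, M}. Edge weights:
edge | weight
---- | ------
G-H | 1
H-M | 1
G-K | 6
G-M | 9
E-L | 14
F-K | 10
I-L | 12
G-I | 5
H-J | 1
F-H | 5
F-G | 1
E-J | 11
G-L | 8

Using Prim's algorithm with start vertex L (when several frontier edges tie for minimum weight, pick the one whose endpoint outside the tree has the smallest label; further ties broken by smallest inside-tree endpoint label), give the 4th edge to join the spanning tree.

Prim, starting at L.
Step 1: frontier [G-L 8, I-L 12, E-L 14] → take G-L (8); add G.
Step 2: frontier [F-G 1, G-H 1, G-I 5, G-K 6, G-M 9, I-L 12, E-L 14] → take F-G (1); add F.
Step 3: frontier [F-H 5, F-K 10, G-H 1, G-I 5, G-K 6, G-M 9, I-L 12, E-L 14] → take G-H (1); add H.
Step 4: frontier [F-K 10, G-I 5, G-K 6, G-M 9, H-J 1, H-M 1, I-L 12, E-L 14] → take H-J (1); add J.
Step 5: frontier [F-K 10, G-I 5, G-K 6, G-M 9, H-M 1, E-J 11, I-L 12, E-L 14] → take H-M (1); add M.
Step 6: frontier [F-K 10, G-I 5, G-K 6, E-J 11, I-L 12, E-L 14] → take G-I (5); add I.
Step 7: frontier [F-K 10, G-K 6, E-J 11, E-L 14] → take G-K (6); add K.
Step 8: frontier [E-J 11, E-L 14] → take E-J (11); add E.
The 4th edge added is H-J.

H-J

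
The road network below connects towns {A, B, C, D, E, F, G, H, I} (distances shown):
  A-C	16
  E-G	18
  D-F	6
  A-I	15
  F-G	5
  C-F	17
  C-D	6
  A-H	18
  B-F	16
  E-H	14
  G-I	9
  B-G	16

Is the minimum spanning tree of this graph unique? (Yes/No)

No

Kruskal: consider edges lightest-first.
F-G (5): add — endpoints in different components.
C-D (6): add — endpoints in different components.
D-F (6): add — endpoints in different components.
G-I (9): add — endpoints in different components.
E-H (14): add — endpoints in different components.
A-I (15): add — endpoints in different components.
A-C (16): skip — A and C already connected.
B-F (16): add — endpoints in different components.
B-G (16): skip — B and G already connected.
C-F (17): skip — C and F already connected.
A-H (18): add — endpoints in different components.
Non-tree edge E-G has weight 18, equal to the heaviest edge on its tree cycle — swapping gives another MST of the same weight. Not unique.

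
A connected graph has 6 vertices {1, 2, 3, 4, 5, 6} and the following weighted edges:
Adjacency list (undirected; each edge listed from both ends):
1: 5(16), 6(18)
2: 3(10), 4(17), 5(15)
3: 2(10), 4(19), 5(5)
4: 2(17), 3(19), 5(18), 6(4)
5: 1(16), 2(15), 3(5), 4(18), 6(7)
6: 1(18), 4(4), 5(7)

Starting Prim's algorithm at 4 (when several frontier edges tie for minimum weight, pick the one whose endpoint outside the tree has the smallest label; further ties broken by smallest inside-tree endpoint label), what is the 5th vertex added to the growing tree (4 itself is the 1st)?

Prim, starting at 4.
Step 1: frontier [4-6 4, 2-4 17, 4-5 18, 3-4 19] → take 4-6 (4); add 6.
Step 2: frontier [2-4 17, 4-5 18, 3-4 19, 5-6 7, 1-6 18] → take 5-6 (7); add 5.
Step 3: frontier [2-4 17, 3-4 19, 3-5 5, 2-5 15, 1-5 16, 1-6 18] → take 3-5 (5); add 3.
Step 4: frontier [2-3 10, 2-4 17, 2-5 15, 1-5 16, 1-6 18] → take 2-3 (10); add 2.
Step 5: frontier [1-5 16, 1-6 18] → take 1-5 (16); add 1.
Vertex order: 4, 6, 5, 3, 2, 1. The 5th vertex is 2.

2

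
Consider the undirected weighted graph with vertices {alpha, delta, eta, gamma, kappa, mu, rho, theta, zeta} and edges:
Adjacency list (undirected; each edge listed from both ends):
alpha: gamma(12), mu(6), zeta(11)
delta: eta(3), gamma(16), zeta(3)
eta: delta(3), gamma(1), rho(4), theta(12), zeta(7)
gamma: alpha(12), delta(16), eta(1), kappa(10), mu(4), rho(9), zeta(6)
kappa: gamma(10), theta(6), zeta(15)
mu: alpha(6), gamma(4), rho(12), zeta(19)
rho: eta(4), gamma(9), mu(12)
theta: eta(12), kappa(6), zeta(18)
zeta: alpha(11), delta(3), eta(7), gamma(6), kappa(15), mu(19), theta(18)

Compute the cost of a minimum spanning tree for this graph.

37

Prim's algorithm from kappa:
Step 1: cheapest edge leaving the tree is kappa–theta (6); add theta.
Step 2: cheapest edge leaving the tree is gamma–kappa (10); add gamma.
Step 3: cheapest edge leaving the tree is eta–gamma (1); add eta.
Step 4: cheapest edge leaving the tree is delta–eta (3); add delta.
Step 5: cheapest edge leaving the tree is delta–zeta (3); add zeta.
Step 6: cheapest edge leaving the tree is gamma–mu (4); add mu.
Step 7: cheapest edge leaving the tree is eta–rho (4); add rho.
Step 8: cheapest edge leaving the tree is alpha–mu (6); add alpha.
MST edges: kappa–theta, gamma–kappa, eta–gamma, delta–eta, delta–zeta, gamma–mu, eta–rho, alpha–mu; total weight 6+10+1+3+3+4+4+6 = 37.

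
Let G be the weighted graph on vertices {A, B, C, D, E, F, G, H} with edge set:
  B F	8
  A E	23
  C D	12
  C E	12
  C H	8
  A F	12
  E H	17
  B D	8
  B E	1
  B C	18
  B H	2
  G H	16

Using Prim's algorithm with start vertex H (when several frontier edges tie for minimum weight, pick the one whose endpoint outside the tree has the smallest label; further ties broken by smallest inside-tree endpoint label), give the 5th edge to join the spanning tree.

Prim's algorithm from H:
Step 1: frontier [B H 2, C H 8, G H 16, E H 17] → take B H (2); add B.
Step 2: frontier [B E 1, B D 8, B F 8, B C 18, C H 8, G H 16, E H 17] → take B E (1); add E.
Step 3: frontier [B D 8, B F 8, B C 18, C E 12, A E 23, C H 8, G H 16] → take C H (8); add C.
Step 4: frontier [B D 8, B F 8, C D 12, A E 23, G H 16] → take B D (8); add D.
Step 5: frontier [B F 8, A E 23, G H 16] → take B F (8); add F.
Step 6: frontier [A E 23, A F 12, G H 16] → take A F (12); add A.
Step 7: frontier [G H 16] → take G H (16); add G.
The 5th edge added is B F.

B-F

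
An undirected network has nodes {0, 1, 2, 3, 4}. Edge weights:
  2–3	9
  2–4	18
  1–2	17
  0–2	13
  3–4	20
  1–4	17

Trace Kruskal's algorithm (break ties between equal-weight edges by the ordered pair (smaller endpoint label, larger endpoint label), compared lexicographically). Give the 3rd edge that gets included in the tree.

Kruskal's algorithm — process edges by increasing weight (ties by edge label):
2–3 (9): add. Components now {0} {1} {2,3} {4}
0–2 (13): add. Components now {0,2,3} {1} {4}
1–2 (17): add. Components now {0,1,2,3} {4}
1–4 (17): add. Components now {0,1,2,3,4}
The 3rd edge added is 1–2.

1-2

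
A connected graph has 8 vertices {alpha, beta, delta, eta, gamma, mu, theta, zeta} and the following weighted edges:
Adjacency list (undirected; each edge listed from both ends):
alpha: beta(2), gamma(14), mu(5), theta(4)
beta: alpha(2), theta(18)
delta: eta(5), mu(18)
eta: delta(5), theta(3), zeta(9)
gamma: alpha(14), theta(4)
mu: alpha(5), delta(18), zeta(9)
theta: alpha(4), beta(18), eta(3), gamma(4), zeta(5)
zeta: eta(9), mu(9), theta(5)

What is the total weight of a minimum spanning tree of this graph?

28

Kruskal's algorithm — process edges by increasing weight (ties by edge label):
alpha-beta (2): add — endpoints in different components.
eta-theta (3): add — endpoints in different components.
alpha-theta (4): add — endpoints in different components.
gamma-theta (4): add — endpoints in different components.
alpha-mu (5): add — endpoints in different components.
delta-eta (5): add — endpoints in different components.
theta-zeta (5): add — endpoints in different components.
MST edges: alpha-beta, eta-theta, alpha-theta, gamma-theta, alpha-mu, delta-eta, theta-zeta; total weight 2+3+4+4+5+5+5 = 28.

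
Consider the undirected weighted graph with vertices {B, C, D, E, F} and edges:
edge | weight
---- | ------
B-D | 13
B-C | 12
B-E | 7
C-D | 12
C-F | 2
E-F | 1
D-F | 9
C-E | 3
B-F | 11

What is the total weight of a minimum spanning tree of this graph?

Kruskal: consider edges lightest-first.
E-F (1): add. Components now {B} {C} {D} {E,F}
C-F (2): add. Components now {B} {C,E,F} {D}
C-E (3): skip — C and E already connected.
B-E (7): add. Components now {B,C,E,F} {D}
D-F (9): add. Components now {B,C,D,E,F}
MST edges: E-F, C-F, B-E, D-F; total weight 1+2+7+9 = 19.

19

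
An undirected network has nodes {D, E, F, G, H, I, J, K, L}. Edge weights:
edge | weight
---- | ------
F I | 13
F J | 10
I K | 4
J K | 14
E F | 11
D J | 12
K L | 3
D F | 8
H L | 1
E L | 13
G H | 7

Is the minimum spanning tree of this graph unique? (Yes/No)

No

Kruskal's algorithm — process edges by increasing weight (ties by edge label):
H L (1): add — endpoints in different components.
K L (3): add — endpoints in different components.
I K (4): add — endpoints in different components.
G H (7): add — endpoints in different components.
D F (8): add — endpoints in different components.
F J (10): add — endpoints in different components.
E F (11): add — endpoints in different components.
D J (12): skip — D and J already connected.
E L (13): add — endpoints in different components.
Non-tree edge F I has weight 13, equal to the heaviest edge on its tree cycle — swapping gives another MST of the same weight. Not unique.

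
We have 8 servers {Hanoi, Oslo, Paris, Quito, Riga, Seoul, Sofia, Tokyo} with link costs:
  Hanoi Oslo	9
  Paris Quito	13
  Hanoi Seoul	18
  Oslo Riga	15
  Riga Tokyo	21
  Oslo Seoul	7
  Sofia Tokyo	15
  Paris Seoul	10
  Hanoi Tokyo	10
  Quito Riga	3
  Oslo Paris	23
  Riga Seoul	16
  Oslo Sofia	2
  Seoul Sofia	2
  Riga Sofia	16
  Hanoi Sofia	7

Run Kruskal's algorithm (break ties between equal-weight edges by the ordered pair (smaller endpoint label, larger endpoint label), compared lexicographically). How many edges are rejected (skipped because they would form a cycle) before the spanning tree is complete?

2

Sort edges by weight, then run Kruskal:
Oslo Sofia (2): add — endpoints in different components.
Seoul Sofia (2): add — endpoints in different components.
Quito Riga (3): add — endpoints in different components.
Hanoi Sofia (7): add — endpoints in different components.
Oslo Seoul (7): skip — Oslo and Seoul already connected.
Hanoi Oslo (9): skip — Oslo and Hanoi already connected.
Hanoi Tokyo (10): add — endpoints in different components.
Paris Seoul (10): add — endpoints in different components.
Paris Quito (13): add — endpoints in different components.
Edges rejected before the tree was complete: 2.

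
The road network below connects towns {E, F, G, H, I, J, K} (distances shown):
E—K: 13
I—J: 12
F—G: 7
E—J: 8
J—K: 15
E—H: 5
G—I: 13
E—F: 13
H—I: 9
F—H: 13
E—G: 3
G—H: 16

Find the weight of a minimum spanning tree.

Kruskal's algorithm — process edges by increasing weight (ties by edge label):
E—G (3): add. Components now {E,G} {F} {H} {I} {J} {K}
E—H (5): add. Components now {E,G,H} {F} {I} {J} {K}
F—G (7): add. Components now {E,F,G,H} {I} {J} {K}
E—J (8): add. Components now {E,F,G,H,J} {I} {K}
H—I (9): add. Components now {E,F,G,H,I,J} {K}
I—J (12): skip — I and J already connected.
E—F (13): skip — E and F already connected.
E—K (13): add. Components now {E,F,G,H,I,J,K}
MST edges: E—G, E—H, F—G, E—J, H—I, E—K; total weight 3+5+7+8+9+13 = 45.

45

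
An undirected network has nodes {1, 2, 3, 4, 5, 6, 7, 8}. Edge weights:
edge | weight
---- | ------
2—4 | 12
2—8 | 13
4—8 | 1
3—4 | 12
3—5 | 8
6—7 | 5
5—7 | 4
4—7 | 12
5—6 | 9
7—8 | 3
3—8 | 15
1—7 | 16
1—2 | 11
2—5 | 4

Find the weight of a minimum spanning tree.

Grow the tree from 5 using Prim:
Step 1: frontier [2—5 4, 5—7 4, 3—5 8, 5—6 9] → take 2—5 (4); add 2.
Step 2: frontier [1—2 11, 2—4 12, 2—8 13, 5—7 4, 3—5 8, 5—6 9] → take 5—7 (4); add 7.
Step 3: frontier [1—2 11, 2—4 12, 2—8 13, 3—5 8, 5—6 9, 7—8 3, 6—7 5, 4—7 12, 1—7 16] → take 7—8 (3); add 8.
Step 4: frontier [1—2 11, 2—4 12, 3—5 8, 5—6 9, 6—7 5, 4—7 12, 1—7 16, 4—8 1, 3—8 15] → take 4—8 (1); add 4.
Step 5: frontier [1—2 11, 3—4 12, 3—5 8, 5—6 9, 6—7 5, 1—7 16, 3—8 15] → take 6—7 (5); add 6.
Step 6: frontier [1—2 11, 3—4 12, 3—5 8, 1—7 16, 3—8 15] → take 3—5 (8); add 3.
Step 7: frontier [1—2 11, 1—7 16] → take 1—2 (11); add 1.
MST edges: 2—5, 5—7, 7—8, 4—8, 6—7, 3—5, 1—2; total weight 4+4+3+1+5+8+11 = 36.

36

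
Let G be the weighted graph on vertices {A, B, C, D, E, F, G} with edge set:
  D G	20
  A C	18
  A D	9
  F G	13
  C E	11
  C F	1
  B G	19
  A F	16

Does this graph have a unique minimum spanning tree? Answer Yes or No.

Yes

Kruskal: consider edges lightest-first.
C F (1): add — endpoints in different components.
A D (9): add — endpoints in different components.
C E (11): add — endpoints in different components.
F G (13): add — endpoints in different components.
A F (16): add — endpoints in different components.
A C (18): skip — A and C already connected.
B G (19): add — endpoints in different components.
Every non-tree edge has weight strictly greater than the heaviest edge on the tree path between its endpoints, so the MST is unique.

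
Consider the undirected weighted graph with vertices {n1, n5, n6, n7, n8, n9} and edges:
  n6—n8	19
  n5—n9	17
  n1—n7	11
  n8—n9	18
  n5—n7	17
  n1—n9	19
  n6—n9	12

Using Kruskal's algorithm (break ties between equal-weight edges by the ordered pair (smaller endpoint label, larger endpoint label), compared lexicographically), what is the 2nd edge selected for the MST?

Kruskal: consider edges lightest-first.
n1—n7 (11): add — endpoints in different components.
n6—n9 (12): add — endpoints in different components.
n5—n7 (17): add — endpoints in different components.
n5—n9 (17): add — endpoints in different components.
n8—n9 (18): add — endpoints in different components.
The 2nd edge added is n6—n9.

n6-n9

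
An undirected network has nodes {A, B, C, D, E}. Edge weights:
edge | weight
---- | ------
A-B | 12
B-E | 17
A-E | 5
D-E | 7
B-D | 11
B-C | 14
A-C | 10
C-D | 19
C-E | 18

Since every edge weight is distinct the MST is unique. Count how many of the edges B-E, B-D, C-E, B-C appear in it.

1

Sort edges by weight, then run Kruskal:
A-E (5): add. Components now {A,E} {B} {C} {D}
D-E (7): add. Components now {A,D,E} {B} {C}
A-C (10): add. Components now {A,C,D,E} {B}
B-D (11): add. Components now {A,B,C,D,E}
MST edge set: {A-E, D-E, A-C, B-D}.
Of the listed edges, {B-D} are in the MST → 1.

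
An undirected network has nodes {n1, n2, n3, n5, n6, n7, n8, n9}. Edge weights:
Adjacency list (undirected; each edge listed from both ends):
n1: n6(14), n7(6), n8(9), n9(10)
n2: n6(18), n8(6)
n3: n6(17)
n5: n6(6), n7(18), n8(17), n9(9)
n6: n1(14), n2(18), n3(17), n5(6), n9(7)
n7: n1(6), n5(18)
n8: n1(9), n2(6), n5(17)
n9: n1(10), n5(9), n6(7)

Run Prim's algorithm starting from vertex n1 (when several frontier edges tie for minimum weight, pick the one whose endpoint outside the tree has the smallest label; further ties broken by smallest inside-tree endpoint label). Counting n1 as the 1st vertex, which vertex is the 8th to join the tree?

Prim's algorithm from n1:
Step 1: frontier [n1–n7 6, n1–n8 9, n1–n9 10, n1–n6 14] → take n1–n7 (6); add n7.
Step 2: frontier [n1–n8 9, n1–n9 10, n1–n6 14, n5–n7 18] → take n1–n8 (9); add n8.
Step 3: frontier [n1–n9 10, n1–n6 14, n5–n7 18, n2–n8 6, n5–n8 17] → take n2–n8 (6); add n2.
Step 4: frontier [n1–n9 10, n1–n6 14, n2–n6 18, n5–n7 18, n5–n8 17] → take n1–n9 (10); add n9.
Step 5: frontier [n1–n6 14, n2–n6 18, n5–n7 18, n5–n8 17, n6–n9 7, n5–n9 9] → take n6–n9 (7); add n6.
Step 6: frontier [n5–n6 6, n3–n6 17, n5–n7 18, n5–n8 17, n5–n9 9] → take n5–n6 (6); add n5.
Step 7: frontier [n3–n6 17] → take n3–n6 (17); add n3.
Vertex order: n1, n7, n8, n2, n9, n6, n5, n3. The 8th vertex is n3.

n3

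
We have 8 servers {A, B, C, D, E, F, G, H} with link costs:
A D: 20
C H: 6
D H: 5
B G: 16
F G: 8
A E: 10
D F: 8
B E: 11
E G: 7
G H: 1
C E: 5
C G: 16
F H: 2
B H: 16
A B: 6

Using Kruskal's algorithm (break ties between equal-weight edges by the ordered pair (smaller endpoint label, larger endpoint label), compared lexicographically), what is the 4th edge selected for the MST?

Sort edges by weight, then run Kruskal:
G H (1): add — endpoints in different components.
F H (2): add — endpoints in different components.
C E (5): add — endpoints in different components.
D H (5): add — endpoints in different components.
A B (6): add — endpoints in different components.
C H (6): add — endpoints in different components.
E G (7): skip — E and G already connected.
D F (8): skip — D and F already connected.
F G (8): skip — F and G already connected.
A E (10): add — endpoints in different components.
The 4th edge added is D H.

D-H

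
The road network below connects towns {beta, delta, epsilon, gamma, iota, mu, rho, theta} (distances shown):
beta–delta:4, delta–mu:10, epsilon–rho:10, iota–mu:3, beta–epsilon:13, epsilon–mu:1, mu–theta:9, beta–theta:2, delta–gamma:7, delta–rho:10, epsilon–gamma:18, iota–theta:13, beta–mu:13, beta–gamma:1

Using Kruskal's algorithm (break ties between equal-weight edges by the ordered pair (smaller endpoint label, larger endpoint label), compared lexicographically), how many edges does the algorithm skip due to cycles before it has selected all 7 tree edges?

Kruskal: consider edges lightest-first.
beta–gamma (1): add — endpoints in different components.
epsilon–mu (1): add — endpoints in different components.
beta–theta (2): add — endpoints in different components.
iota–mu (3): add — endpoints in different components.
beta–delta (4): add — endpoints in different components.
delta–gamma (7): skip — gamma and delta already connected.
mu–theta (9): add — endpoints in different components.
delta–mu (10): skip — delta and mu already connected.
delta–rho (10): add — endpoints in different components.
Edges rejected before the tree was complete: 2.

2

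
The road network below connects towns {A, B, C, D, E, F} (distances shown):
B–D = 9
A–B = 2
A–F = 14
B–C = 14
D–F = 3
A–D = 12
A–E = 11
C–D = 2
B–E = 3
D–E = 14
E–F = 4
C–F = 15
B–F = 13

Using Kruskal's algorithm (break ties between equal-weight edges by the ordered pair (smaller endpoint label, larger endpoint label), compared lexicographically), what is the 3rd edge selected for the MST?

Kruskal: consider edges lightest-first.
A–B (2): add — endpoints in different components.
C–D (2): add — endpoints in different components.
B–E (3): add — endpoints in different components.
D–F (3): add — endpoints in different components.
E–F (4): add — endpoints in different components.
The 3rd edge added is B–E.

B-E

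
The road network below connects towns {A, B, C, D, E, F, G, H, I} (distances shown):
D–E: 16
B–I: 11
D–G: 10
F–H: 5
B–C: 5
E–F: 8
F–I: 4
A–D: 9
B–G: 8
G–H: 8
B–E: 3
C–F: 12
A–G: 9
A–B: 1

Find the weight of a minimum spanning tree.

43

Kruskal's algorithm — process edges by increasing weight (ties by edge label):
A–B (1): add — endpoints in different components.
B–E (3): add — endpoints in different components.
F–I (4): add — endpoints in different components.
B–C (5): add — endpoints in different components.
F–H (5): add — endpoints in different components.
B–G (8): add — endpoints in different components.
E–F (8): add — endpoints in different components.
G–H (8): skip — G and H already connected.
A–D (9): add — endpoints in different components.
MST edges: A–B, B–E, F–I, B–C, F–H, B–G, E–F, A–D; total weight 1+3+4+5+5+8+8+9 = 43.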